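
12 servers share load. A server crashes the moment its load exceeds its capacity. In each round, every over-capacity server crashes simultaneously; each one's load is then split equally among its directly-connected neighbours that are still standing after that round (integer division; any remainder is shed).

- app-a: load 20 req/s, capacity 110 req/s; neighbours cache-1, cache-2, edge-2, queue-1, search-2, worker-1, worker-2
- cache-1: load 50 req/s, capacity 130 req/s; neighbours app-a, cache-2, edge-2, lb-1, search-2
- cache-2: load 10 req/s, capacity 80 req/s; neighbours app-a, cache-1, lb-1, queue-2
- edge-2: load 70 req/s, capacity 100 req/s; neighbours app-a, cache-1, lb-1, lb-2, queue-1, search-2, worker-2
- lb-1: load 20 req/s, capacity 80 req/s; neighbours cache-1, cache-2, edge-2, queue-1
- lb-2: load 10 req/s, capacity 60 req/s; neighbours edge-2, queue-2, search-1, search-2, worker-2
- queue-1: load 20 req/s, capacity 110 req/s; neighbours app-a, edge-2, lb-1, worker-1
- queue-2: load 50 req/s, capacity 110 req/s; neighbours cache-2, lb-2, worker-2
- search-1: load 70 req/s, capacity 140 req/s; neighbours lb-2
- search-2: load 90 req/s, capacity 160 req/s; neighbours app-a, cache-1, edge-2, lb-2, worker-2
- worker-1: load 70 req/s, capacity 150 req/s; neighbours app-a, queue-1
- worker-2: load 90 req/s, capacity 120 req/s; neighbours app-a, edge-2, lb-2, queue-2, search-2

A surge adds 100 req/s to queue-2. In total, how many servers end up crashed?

11

Round 1 — queue-2 at 150 > 110. queue-2 crashes.
  queue-2 sheds 150 req/s to cache-2, lb-2, worker-2: 50 each.
    cache-2: 10+50 = 60 ≤ 80
    lb-2: 10+50 = 60 ≤ 60
    worker-2: 90+50 = 140 > 120
Round 2 — worker-2 crashes.
  worker-2 sheds 140 req/s to app-a, edge-2, lb-2, search-2: 35 each.
    app-a: 20+35 = 55 ≤ 110
    edge-2: 70+35 = 105 > 100
    lb-2: 60+35 = 95 > 60
    search-2: 90+35 = 125 ≤ 160
Round 3 — edge-2, lb-2 crash.
  edge-2 sheds 105 req/s to app-a, cache-1, lb-1, queue-1, search-2: 21 each.
    app-a: 55+21 = 76 ≤ 110
    cache-1: 50+21 = 71 ≤ 130
    lb-1: 20+21 = 41 ≤ 80
    queue-1: 20+21 = 41 ≤ 110
    search-2: 125+21 = 146 ≤ 160
  lb-2 sheds 95 req/s to search-1, search-2: 47 each (1 lost).
    search-1: 70+47 = 117 ≤ 140
    search-2: 146+47 = 193 > 160
Round 4 — search-2 crashes.
  search-2 sheds 193 req/s to app-a, cache-1: 96 each (1 lost).
    app-a: 76+96 = 172 > 110
    cache-1: 71+96 = 167 > 130
Round 5 — app-a, cache-1 crash.
  app-a sheds 172 req/s to cache-2, queue-1, worker-1: 57 each (1 lost).
    cache-2: 60+57 = 117 > 80
    queue-1: 41+57 = 98 ≤ 110
    worker-1: 70+57 = 127 ≤ 150
  cache-1 sheds 167 req/s to cache-2, lb-1: 83 each (1 lost).
    cache-2: 117+83 = 200 > 80
    lb-1: 41+83 = 124 > 80
Round 6 — cache-2, lb-1 crash.
  cache-2 sheds 200 req/s: no online neighbours, lost.
  lb-1 sheds 124 req/s to queue-1: 124 each.
    queue-1: 98+124 = 222 > 110
Round 7 — queue-1 crashes.
  queue-1 sheds 222 req/s to worker-1: 222 each.
    worker-1: 127+222 = 349 > 150
Round 8 — worker-1 crashes.
  worker-1 sheds 349 req/s: no online neighbours, lost.
No further crashes.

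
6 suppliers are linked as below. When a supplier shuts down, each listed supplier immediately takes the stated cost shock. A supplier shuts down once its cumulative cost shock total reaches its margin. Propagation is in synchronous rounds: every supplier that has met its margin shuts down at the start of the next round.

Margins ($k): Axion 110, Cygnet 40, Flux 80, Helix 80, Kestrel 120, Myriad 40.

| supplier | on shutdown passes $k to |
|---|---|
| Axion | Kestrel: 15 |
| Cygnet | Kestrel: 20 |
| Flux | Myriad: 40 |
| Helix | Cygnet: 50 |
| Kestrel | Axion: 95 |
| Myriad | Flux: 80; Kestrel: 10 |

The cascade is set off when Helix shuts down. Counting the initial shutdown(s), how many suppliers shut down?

Round 1 — Helix shuts down (initial).
  Cygnet: +50 → 50 ≥ 40
Round 2 — Cygnet shuts down.
  Kestrel: +20 → 20 < 120
No further shutdowns.

2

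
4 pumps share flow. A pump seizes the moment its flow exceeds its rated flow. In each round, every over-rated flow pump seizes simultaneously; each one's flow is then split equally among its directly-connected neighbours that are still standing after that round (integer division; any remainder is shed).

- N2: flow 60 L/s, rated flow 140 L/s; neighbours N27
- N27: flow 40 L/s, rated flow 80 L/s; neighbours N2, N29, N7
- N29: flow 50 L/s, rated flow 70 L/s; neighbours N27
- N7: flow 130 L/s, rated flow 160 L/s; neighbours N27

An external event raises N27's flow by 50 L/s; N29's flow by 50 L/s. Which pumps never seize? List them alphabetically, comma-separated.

Round 1 — N27 at 90 > 80; N29 at 100 > 70. N27, N29 seize.
  N27 sheds 90 L/s to N2, N7: 45 each.
    N2: 60+45 = 105 ≤ 140
    N7: 130+45 = 175 > 160
  N29 sheds 100 L/s: no online neighbours, lost.
Round 2 — N7 seizes.
  N7 sheds 175 L/s: no online neighbours, lost.
No further seizures.

N2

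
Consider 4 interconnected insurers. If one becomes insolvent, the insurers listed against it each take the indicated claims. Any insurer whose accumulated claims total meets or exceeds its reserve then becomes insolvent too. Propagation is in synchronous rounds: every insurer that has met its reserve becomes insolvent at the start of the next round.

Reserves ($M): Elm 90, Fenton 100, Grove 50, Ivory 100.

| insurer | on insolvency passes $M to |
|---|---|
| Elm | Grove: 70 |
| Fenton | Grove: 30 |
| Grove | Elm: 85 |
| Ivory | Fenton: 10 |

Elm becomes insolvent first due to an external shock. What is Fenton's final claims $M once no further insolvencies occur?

0

Round 1 — Elm becomes insolvent (initial).
  Grove: +70 → 70 ≥ 50
Round 2 — Grove becomes insolvent.
No further insolvencies.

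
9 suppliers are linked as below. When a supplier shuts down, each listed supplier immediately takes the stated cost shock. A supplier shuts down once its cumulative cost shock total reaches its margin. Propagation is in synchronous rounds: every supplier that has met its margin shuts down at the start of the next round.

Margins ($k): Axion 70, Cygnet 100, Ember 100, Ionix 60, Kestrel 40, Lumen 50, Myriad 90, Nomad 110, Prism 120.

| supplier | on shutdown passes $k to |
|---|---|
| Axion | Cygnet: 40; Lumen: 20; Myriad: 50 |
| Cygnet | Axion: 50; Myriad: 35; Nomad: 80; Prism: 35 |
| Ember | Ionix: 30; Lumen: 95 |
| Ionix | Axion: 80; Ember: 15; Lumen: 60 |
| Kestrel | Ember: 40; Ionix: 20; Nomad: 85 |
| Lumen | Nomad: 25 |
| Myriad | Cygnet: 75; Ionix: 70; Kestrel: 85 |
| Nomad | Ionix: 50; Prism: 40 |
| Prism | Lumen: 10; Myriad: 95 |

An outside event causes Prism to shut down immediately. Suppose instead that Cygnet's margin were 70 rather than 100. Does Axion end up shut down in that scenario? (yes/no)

With Cygnet's margin at 70:
Round 1 — Prism shuts down (initial).
  Lumen: +10 → 10 < 50
  Myriad: +95 → 95 ≥ 90
Round 2 — Myriad shuts down.
  Cygnet: +75 → 75 ≥ 70
  Ionix: +70 → 70 ≥ 60
  Kestrel: +85 → 85 ≥ 40
Round 3 — Cygnet, Ionix, Kestrel shut down.
  Axion: +50+80 → 130 ≥ 70
  Ember: +15+40 → 55 < 100
  Lumen: +60 → 70 ≥ 50
  Nomad: +80+85 → 165 ≥ 110
Round 4 — Axion, Lumen, Nomad shut down.
No further shutdowns.

yes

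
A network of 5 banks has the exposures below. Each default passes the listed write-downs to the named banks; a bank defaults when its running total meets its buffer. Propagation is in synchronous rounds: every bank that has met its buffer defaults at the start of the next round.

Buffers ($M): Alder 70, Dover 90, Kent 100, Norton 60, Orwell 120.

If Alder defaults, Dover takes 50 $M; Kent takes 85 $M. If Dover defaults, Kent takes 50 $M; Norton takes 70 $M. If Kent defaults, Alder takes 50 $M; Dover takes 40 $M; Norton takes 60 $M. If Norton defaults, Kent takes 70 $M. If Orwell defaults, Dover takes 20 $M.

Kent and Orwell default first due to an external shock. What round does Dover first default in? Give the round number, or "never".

never

Round 1 — Kent, Orwell default (initial).
  Alder: +50 → 50 < 70
  Dover: +40+20 → 60 < 90
  Norton: +60 → 60 ≥ 60
Round 2 — Norton defaults.
No further defaults.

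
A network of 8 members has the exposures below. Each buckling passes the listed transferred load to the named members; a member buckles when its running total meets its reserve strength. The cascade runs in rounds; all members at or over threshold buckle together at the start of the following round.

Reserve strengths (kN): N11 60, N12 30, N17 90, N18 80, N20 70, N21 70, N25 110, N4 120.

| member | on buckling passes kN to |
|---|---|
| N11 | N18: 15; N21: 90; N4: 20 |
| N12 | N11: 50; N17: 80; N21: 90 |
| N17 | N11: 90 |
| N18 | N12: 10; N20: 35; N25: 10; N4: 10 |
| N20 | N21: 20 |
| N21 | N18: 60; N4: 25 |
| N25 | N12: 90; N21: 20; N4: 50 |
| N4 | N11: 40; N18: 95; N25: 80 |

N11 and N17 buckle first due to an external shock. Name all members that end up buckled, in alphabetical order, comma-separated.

Round 1 — N11, N17 buckle (initial).
  N18: +15 → 15 < 80
  N21: +90 → 90 ≥ 70
  N4: +20 → 20 < 120
Round 2 — N21 buckles.
  N18: +60 → 75 < 80
  N4: +25 → 45 < 120
No further bucklings.

N11, N17, N21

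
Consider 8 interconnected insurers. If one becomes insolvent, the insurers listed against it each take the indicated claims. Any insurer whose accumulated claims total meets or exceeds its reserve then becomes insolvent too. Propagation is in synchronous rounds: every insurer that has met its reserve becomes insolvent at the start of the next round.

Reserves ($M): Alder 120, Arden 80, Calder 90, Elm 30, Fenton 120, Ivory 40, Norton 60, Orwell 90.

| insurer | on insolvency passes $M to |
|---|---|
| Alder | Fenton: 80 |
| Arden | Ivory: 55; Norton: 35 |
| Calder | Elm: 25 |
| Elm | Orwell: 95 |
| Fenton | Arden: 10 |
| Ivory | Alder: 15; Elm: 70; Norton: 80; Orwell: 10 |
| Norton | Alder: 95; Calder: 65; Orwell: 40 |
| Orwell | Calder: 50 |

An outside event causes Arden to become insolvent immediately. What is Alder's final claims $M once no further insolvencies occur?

110

Round 1 — Arden becomes insolvent (initial).
  Ivory: +55 → 55 ≥ 40
  Norton: +35 → 35 < 60
Round 2 — Ivory becomes insolvent.
  Alder: +15 → 15 < 120
  Elm: +70 → 70 ≥ 30
  Norton: +80 → 115 ≥ 60
  Orwell: +10 → 10 < 90
Round 3 — Elm, Norton become insolvent.
  Alder: +95 → 110 < 120
  Calder: +65 → 65 < 90
  Orwell: +95+40 → 145 ≥ 90
Round 4 — Orwell becomes insolvent.
  Calder: +50 → 115 ≥ 90
Round 5 — Calder becomes insolvent.
No further insolvencies.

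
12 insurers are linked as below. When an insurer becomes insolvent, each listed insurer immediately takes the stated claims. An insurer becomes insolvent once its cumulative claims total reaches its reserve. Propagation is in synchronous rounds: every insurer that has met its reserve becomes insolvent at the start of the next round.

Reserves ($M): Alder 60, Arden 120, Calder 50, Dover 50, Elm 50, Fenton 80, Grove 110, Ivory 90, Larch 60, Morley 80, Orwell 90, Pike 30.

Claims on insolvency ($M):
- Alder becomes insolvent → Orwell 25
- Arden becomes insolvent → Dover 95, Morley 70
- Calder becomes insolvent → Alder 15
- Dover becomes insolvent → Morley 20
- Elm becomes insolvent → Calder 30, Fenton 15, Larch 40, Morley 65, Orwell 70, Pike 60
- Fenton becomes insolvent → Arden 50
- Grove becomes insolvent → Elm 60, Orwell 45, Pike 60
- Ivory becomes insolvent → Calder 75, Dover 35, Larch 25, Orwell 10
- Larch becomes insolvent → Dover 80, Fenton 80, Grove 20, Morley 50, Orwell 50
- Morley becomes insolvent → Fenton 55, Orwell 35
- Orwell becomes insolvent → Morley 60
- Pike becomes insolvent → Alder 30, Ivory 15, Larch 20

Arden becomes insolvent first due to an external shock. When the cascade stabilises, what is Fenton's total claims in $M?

Round 1 — Arden becomes insolvent (initial).
  Dover: +95 → 95 ≥ 50
  Morley: +70 → 70 < 80
Round 2 — Dover becomes insolvent.
  Morley: +20 → 90 ≥ 80
Round 3 — Morley becomes insolvent.
  Fenton: +55 → 55 < 80
  Orwell: +35 → 35 < 90
No further insolvencies.

55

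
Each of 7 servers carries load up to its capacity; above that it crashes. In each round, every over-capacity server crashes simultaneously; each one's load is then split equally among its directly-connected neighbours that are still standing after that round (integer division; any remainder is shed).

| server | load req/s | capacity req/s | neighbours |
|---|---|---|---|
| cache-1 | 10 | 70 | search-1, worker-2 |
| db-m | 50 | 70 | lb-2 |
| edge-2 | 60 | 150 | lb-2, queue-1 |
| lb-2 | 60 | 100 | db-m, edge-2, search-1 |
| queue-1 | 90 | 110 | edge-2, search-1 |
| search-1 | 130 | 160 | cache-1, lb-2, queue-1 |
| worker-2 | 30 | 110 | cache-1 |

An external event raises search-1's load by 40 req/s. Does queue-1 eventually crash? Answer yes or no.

Round 1 — search-1 at 170 > 160. search-1 crashes.
  search-1 sheds 170 req/s to cache-1, lb-2, queue-1: 56 each (2 lost).
    cache-1: 10+56 = 66 ≤ 70
    lb-2: 60+56 = 116 > 100
    queue-1: 90+56 = 146 > 110
Round 2 — lb-2, queue-1 crash.
  lb-2 sheds 116 req/s to db-m, edge-2: 58 each.
    db-m: 50+58 = 108 > 70
    edge-2: 60+58 = 118 ≤ 150
  queue-1 sheds 146 req/s to edge-2: 146 each.
    edge-2: 118+146 = 264 > 150
Round 3 — db-m, edge-2 crash.
  db-m sheds 108 req/s: no online neighbours, lost.
  edge-2 sheds 264 req/s: no online neighbours, lost.
No further crashes.

yes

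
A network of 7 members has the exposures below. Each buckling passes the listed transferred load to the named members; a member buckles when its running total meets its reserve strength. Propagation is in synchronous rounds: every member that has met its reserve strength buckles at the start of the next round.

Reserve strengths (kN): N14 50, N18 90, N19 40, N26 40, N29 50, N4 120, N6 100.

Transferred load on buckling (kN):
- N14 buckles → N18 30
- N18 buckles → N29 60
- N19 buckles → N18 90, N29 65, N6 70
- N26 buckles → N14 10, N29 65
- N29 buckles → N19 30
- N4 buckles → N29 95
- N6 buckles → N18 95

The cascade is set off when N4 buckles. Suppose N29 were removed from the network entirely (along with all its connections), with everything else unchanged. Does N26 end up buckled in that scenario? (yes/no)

With N29 removed:
Round 1 — N4 buckles (initial).
No further bucklings.

no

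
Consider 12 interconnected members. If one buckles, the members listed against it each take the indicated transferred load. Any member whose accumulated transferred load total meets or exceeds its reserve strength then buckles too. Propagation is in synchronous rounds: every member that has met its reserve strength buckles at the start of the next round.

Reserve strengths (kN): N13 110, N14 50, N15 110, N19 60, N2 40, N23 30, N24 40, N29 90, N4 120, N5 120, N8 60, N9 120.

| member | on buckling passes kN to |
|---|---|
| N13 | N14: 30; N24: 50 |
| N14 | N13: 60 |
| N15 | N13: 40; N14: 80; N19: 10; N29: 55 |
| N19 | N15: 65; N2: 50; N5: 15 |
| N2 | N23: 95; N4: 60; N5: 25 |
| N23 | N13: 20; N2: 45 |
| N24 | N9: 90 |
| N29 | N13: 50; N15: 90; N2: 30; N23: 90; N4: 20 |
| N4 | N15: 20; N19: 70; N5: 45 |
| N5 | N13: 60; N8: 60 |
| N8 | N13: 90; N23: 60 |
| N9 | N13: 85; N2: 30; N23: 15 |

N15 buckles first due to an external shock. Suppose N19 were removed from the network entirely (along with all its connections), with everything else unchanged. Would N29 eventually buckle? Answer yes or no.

no

With N19 removed:
Round 1 — N15 buckles (initial).
  N13: +40 → 40 < 110
  N14: +80 → 80 ≥ 50
  N29: +55 → 55 < 90
Round 2 — N14 buckles.
  N13: +60 → 100 < 110
No further bucklings.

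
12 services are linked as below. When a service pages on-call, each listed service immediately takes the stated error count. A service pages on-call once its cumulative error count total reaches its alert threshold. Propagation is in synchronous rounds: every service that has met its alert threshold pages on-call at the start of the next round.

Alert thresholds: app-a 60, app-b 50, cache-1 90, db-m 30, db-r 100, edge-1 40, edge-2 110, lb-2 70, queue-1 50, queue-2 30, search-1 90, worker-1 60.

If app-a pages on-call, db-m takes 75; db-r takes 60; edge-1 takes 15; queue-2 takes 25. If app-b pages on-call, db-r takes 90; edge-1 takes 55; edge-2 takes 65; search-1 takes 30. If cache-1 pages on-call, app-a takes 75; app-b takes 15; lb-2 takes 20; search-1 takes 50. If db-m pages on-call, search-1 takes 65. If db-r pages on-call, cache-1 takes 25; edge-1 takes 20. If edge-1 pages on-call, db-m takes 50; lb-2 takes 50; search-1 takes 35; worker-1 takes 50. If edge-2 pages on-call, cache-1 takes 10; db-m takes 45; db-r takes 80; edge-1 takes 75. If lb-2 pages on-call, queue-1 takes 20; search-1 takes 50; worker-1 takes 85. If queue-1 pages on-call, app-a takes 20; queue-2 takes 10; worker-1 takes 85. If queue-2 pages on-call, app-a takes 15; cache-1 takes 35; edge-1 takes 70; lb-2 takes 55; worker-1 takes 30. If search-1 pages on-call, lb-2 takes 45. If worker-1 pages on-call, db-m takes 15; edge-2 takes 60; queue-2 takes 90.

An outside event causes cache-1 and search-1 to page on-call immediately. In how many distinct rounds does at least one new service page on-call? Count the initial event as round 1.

3

Round 1 — cache-1, search-1 page on-call (initial).
  app-a: +75 → 75 ≥ 60
  app-b: +15 → 15 < 50
  lb-2: +20+45 → 65 < 70
Round 2 — app-a pages on-call.
  db-m: +75 → 75 ≥ 30
  db-r: +60 → 60 < 100
  edge-1: +15 → 15 < 40
  queue-2: +25 → 25 < 30
Round 3 — db-m pages on-call.
No further pages.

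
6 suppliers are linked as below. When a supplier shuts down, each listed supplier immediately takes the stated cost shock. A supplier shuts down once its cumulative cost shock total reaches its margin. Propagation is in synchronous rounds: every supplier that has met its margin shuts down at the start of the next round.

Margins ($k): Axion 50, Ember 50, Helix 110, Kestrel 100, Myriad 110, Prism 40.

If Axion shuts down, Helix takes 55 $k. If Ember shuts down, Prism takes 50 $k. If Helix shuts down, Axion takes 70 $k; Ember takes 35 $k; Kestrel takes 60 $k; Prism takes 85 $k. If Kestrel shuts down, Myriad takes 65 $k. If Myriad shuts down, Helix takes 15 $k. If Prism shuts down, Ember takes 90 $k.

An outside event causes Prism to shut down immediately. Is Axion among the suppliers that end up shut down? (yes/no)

no

Round 1 — Prism shuts down (initial).
  Ember: +90 → 90 ≥ 50
Round 2 — Ember shuts down.
No further shutdowns.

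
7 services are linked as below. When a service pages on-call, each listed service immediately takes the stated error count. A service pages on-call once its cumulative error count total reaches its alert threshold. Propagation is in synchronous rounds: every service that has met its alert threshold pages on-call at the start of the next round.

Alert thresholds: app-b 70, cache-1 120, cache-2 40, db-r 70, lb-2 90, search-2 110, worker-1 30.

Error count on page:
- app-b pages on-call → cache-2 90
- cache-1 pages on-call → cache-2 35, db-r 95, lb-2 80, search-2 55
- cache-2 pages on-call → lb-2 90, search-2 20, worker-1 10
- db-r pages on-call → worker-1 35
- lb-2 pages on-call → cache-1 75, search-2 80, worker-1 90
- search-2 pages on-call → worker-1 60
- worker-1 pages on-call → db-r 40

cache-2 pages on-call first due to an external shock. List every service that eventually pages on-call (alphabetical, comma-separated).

Round 1 — cache-2 pages on-call (initial).
  lb-2: +90 → 90 ≥ 90
  search-2: +20 → 20 < 110
  worker-1: +10 → 10 < 30
Round 2 — lb-2 pages on-call.
  cache-1: +75 → 75 < 120
  search-2: +80 → 100 < 110
  worker-1: +90 → 100 ≥ 30
Round 3 — worker-1 pages on-call.
  db-r: +40 → 40 < 70
No further pages.

cache-2, lb-2, worker-1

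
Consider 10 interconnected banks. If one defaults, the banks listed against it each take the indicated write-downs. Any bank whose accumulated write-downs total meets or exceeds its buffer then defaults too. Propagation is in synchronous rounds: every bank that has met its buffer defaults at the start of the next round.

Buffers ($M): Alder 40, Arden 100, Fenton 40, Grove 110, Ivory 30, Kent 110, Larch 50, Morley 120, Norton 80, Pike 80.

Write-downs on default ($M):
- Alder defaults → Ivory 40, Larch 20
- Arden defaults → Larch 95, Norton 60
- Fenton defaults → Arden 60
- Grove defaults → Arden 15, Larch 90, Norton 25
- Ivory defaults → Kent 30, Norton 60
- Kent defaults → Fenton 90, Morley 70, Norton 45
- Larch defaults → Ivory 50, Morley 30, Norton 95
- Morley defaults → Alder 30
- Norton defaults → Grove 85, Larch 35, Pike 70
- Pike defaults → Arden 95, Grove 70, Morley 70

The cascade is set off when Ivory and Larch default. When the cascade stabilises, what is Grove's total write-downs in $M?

85

Round 1 — Ivory, Larch default (initial).
  Kent: +30 → 30 < 110
  Morley: +30 → 30 < 120
  Norton: +60+95 → 155 ≥ 80
Round 2 — Norton defaults.
  Grove: +85 → 85 < 110
  Pike: +70 → 70 < 80
No further defaults.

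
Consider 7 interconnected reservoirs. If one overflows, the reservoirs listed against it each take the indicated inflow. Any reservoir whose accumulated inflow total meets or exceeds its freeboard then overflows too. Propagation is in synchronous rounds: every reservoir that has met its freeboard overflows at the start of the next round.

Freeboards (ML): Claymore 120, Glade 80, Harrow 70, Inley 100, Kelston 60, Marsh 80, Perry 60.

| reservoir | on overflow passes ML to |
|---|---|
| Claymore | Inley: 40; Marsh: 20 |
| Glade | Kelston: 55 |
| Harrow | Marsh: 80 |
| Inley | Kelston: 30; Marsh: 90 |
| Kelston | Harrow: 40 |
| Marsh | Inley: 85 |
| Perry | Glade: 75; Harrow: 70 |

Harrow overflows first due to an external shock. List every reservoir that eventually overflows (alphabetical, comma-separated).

Round 1 — Harrow overflows (initial).
  Marsh: +80 → 80 ≥ 80
Round 2 — Marsh overflows.
  Inley: +85 → 85 < 100
No further overflows.

Harrow, Marsh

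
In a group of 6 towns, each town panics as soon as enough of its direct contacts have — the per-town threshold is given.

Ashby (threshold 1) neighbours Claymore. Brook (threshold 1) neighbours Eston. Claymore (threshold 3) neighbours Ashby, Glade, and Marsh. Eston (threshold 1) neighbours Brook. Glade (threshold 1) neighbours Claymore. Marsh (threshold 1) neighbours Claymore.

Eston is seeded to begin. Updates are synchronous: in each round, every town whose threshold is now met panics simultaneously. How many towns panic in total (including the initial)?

2

Round 1 — Eston panics (initial).
Round 2 — checking thresholds:
  Brook: 1 of 1 neighbours ≥ 1, panics.
Round 3 — no new panics; cascade stops.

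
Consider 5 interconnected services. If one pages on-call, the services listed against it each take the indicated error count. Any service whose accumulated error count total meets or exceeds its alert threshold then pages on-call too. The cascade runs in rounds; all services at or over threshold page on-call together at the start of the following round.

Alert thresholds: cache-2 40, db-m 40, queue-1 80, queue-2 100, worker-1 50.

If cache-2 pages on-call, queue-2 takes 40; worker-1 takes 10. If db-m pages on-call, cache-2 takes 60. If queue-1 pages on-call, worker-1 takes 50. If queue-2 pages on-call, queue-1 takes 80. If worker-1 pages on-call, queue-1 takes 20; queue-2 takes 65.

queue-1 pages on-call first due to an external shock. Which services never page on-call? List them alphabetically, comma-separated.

cache-2, db-m, queue-2

Round 1 — queue-1 pages on-call (initial).
  worker-1: +50 → 50 ≥ 50
Round 2 — worker-1 pages on-call.
  queue-2: +65 → 65 < 100
No further pages.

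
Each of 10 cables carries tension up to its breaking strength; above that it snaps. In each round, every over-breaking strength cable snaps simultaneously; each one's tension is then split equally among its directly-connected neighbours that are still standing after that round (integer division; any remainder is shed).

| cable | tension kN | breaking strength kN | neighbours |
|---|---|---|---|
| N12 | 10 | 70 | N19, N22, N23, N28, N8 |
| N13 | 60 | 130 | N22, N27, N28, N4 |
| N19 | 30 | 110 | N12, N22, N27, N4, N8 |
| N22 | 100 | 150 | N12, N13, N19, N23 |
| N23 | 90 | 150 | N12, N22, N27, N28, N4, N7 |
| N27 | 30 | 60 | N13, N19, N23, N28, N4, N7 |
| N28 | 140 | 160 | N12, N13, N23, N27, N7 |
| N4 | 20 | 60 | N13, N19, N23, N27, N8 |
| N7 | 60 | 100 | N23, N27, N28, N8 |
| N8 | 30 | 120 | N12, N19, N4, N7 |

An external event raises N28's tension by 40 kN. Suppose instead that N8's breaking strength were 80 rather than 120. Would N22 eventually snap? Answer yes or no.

yes

With N8's breaking strength at 80:
Round 1 — N28 at 180 > 160. N28 snaps.
  N28 sheds 180 kN to N12, N13, N23, N27, N7: 36 each.
    N12: 10+36 = 46 ≤ 70
    N13: 60+36 = 96 ≤ 130
    N23: 90+36 = 126 ≤ 150
    N27: 30+36 = 66 > 60
    N7: 60+36 = 96 ≤ 100
Round 2 — N27 snaps.
  N27 sheds 66 kN to N13, N19, N23, N4, N7: 13 each (1 lost).
    N13: 96+13 = 109 ≤ 130
    N19: 30+13 = 43 ≤ 110
    N23: 126+13 = 139 ≤ 150
    N4: 20+13 = 33 ≤ 60
    N7: 96+13 = 109 > 100
Round 3 — N7 snaps.
  N7 sheds 109 kN to N23, N8: 54 each (1 lost).
    N23: 139+54 = 193 > 150
    N8: 30+54 = 84 > 80
Round 4 — N23, N8 snap.
  N23 sheds 193 kN to N12, N22, N4: 64 each (1 lost).
    N12: 46+64 = 110 > 70
    N22: 100+64 = 164 > 150
    N4: 33+64 = 97 > 60
  N8 sheds 84 kN to N12, N19, N4: 28 each.
    N12: 110+28 = 138 > 70
    N19: 43+28 = 71 ≤ 110
    N4: 97+28 = 125 > 60
Round 5 — N12, N22, N4 snap.
  N12 sheds 138 kN to N19: 138 each.
    N19: 71+138 = 209 > 110
  N22 sheds 164 kN to N13, N19: 82 each.
    N13: 109+82 = 191 > 130
    N19: 209+82 = 291 > 110
  N4 sheds 125 kN to N13, N19: 62 each (1 lost).
    N13: 191+62 = 253 > 130
    N19: 291+62 = 353 > 110
Round 6 — N13, N19 snap.
  N13 sheds 253 kN: no online neighbours, lost.
  N19 sheds 353 kN: no online neighbours, lost.
No further breaks.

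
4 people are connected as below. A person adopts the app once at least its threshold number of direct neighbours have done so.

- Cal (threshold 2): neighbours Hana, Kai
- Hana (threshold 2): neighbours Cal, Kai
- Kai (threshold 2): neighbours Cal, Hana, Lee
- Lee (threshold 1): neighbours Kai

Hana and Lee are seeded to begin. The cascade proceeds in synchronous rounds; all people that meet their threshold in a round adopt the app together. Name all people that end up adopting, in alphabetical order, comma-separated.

Cal, Hana, Kai, Lee

Round 1 — Hana, Lee adopt the app (initial).
Round 2 — checking thresholds:
  Cal: 1 of 2 neighbours < 2, not yet.
  Kai: 2 of 3 neighbours ≥ 2, adopts the app.
Round 3 — checking thresholds:
  Cal: 2 of 2 neighbours ≥ 2, adopts the app.
Round 4 — no new adoptions; cascade stops.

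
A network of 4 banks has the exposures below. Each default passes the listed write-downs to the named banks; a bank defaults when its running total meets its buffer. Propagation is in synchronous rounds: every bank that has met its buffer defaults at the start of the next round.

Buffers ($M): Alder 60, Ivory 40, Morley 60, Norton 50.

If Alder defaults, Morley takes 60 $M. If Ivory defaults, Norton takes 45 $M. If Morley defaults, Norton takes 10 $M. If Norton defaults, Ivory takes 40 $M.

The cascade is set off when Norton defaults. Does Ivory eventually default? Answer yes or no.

yes

Round 1 — Norton defaults (initial).
  Ivory: +40 → 40 ≥ 40
Round 2 — Ivory defaults.
No further defaults.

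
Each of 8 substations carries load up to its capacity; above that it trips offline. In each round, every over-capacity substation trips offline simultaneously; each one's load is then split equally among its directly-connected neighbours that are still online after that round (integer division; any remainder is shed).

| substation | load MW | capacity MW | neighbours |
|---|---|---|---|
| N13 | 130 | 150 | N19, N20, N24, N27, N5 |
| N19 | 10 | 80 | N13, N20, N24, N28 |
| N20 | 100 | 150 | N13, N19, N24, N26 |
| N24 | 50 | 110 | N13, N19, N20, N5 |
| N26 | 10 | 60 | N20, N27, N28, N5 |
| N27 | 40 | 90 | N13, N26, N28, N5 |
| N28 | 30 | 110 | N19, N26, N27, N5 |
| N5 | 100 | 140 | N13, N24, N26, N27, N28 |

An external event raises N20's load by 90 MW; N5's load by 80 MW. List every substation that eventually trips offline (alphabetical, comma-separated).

Round 1 — N20 at 190 > 150; N5 at 180 > 140. N20, N5 trip offline.
  N20 sheds 190 MW to N13, N19, N24, N26: 47 each (2 lost).
    N13: 130+47 = 177 > 150
    N19: 10+47 = 57 ≤ 80
    N24: 50+47 = 97 ≤ 110
    N26: 10+47 = 57 ≤ 60
  N5 sheds 180 MW to N13, N24, N26, N27, N28: 36 each.
    N13: 177+36 = 213 > 150
    N24: 97+36 = 133 > 110
    N26: 57+36 = 93 > 60
    N27: 40+36 = 76 ≤ 90
    N28: 30+36 = 66 ≤ 110
Round 2 — N13, N24, N26 trip offline.
  N13 sheds 213 MW to N19, N27: 106 each (1 lost).
    N19: 57+106 = 163 > 80
    N27: 76+106 = 182 > 90
  N24 sheds 133 MW to N19: 133 each.
    N19: 163+133 = 296 > 80
  N26 sheds 93 MW to N27, N28: 46 each (1 lost).
    N27: 182+46 = 228 > 90
    N28: 66+46 = 112 > 110
Round 3 — N19, N27, N28 trip offline.
  N19 sheds 296 MW: no online neighbours, lost.
  N27 sheds 228 MW: no online neighbours, lost.
  N28 sheds 112 MW: no online neighbours, lost.
No further trips.

N13, N19, N20, N24, N26, N27, N28, N5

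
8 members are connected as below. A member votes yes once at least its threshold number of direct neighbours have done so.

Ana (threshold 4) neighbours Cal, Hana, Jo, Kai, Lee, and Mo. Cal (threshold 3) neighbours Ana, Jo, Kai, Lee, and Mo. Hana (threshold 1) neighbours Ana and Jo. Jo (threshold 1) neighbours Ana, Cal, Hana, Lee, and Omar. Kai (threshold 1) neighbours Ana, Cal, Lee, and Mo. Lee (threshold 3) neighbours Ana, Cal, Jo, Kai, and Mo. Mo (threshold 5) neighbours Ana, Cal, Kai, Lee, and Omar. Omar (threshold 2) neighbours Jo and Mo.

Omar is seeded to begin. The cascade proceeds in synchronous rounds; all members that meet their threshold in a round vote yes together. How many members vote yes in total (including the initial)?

3

Round 1 — Omar votes yes (initial).
Round 2 — checking thresholds:
  Jo: 1 of 5 neighbours ≥ 1, votes yes.
  Mo: 1 of 5 neighbours < 5, holds.
Round 3 — checking thresholds:
  Ana: 1 of 6 neighbours < 4, holds.
  Cal: 1 of 5 neighbours < 3, holds.
  Hana: 1 of 2 neighbours ≥ 1, votes yes.
  Lee: 1 of 5 neighbours < 3, holds.
  Mo: 1 of 5 neighbours < 5, holds.
Round 4 — no new yes votes; cascade stops.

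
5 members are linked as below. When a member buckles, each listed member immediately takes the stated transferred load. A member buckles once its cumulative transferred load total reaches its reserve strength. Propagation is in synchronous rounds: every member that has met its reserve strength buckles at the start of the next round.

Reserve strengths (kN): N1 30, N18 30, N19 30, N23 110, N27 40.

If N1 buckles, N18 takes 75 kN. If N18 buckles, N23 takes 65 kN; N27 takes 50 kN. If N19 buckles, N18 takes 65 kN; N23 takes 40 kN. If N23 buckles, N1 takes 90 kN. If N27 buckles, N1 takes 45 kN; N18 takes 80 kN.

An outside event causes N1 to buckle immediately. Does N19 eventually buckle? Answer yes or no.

Round 1 — N1 buckles (initial).
  N18: +75 → 75 ≥ 30
Round 2 — N18 buckles.
  N23: +65 → 65 < 110
  N27: +50 → 50 ≥ 40
Round 3 — N27 buckles.
No further bucklings.

no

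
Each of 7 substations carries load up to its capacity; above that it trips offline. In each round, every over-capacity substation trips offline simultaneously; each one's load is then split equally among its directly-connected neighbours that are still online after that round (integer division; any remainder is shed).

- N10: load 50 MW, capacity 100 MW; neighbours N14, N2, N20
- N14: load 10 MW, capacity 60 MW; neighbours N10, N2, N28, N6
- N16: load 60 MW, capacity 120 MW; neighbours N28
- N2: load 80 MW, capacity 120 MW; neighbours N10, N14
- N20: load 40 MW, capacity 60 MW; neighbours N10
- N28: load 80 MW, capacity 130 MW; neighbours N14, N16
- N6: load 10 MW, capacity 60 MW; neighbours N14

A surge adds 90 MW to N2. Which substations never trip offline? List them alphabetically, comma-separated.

N16, N28, N6

Round 1 — N2 at 170 > 120. N2 trips offline.
  N2 sheds 170 MW to N10, N14: 85 each.
    N10: 50+85 = 135 > 100
    N14: 10+85 = 95 > 60
Round 2 — N10, N14 trip offline.
  N10 sheds 135 MW to N20: 135 each.
    N20: 40+135 = 175 > 60
  N14 sheds 95 MW to N28, N6: 47 each (1 lost).
    N28: 80+47 = 127 ≤ 130
    N6: 10+47 = 57 ≤ 60
Round 3 — N20 trips offline.
  N20 sheds 175 MW: no online neighbours, lost.
No further trips.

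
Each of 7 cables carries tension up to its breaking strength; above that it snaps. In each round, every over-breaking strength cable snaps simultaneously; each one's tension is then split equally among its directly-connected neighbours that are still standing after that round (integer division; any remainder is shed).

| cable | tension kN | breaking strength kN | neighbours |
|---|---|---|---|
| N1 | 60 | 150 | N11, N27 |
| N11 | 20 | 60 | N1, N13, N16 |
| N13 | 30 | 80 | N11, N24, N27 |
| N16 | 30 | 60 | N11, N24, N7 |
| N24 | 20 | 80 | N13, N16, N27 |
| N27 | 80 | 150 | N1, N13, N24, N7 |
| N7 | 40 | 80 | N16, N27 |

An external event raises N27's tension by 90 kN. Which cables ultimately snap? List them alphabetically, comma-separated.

Round 1 — N27 at 170 > 150. N27 snaps.
  N27 sheds 170 kN to N1, N13, N24, N7: 42 each (2 lost).
    N1: 60+42 = 102 ≤ 150
    N13: 30+42 = 72 ≤ 80
    N24: 20+42 = 62 ≤ 80
    N7: 40+42 = 82 > 80
Round 2 — N7 snaps.
  N7 sheds 82 kN to N16: 82 each.
    N16: 30+82 = 112 > 60
Round 3 — N16 snaps.
  N16 sheds 112 kN to N11, N24: 56 each.
    N11: 20+56 = 76 > 60
    N24: 62+56 = 118 > 80
Round 4 — N11, N24 snap.
  N11 sheds 76 kN to N1, N13: 38 each.
    N1: 102+38 = 140 ≤ 150
    N13: 72+38 = 110 > 80
  N24 sheds 118 kN to N13: 118 each.
    N13: 110+118 = 228 > 80
Round 5 — N13 snaps.
  N13 sheds 228 kN: no online neighbours, lost.
No further breaks.

N11, N13, N16, N24, N27, N7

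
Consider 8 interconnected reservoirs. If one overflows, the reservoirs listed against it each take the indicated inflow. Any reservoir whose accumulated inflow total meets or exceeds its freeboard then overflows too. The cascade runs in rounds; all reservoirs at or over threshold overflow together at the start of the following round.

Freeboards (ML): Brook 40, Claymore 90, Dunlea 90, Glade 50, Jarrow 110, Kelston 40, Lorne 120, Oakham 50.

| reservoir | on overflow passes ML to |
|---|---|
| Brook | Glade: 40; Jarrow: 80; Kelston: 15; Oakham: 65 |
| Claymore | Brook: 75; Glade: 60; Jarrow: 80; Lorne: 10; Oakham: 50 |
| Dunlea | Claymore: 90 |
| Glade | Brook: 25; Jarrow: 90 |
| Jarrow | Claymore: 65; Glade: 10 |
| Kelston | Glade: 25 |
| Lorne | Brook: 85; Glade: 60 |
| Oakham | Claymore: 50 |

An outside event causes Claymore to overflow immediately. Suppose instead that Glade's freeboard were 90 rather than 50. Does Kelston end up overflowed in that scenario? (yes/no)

no

With Glade's freeboard at 90:
Round 1 — Claymore overflows (initial).
  Brook: +75 → 75 ≥ 40
  Glade: +60 → 60 < 90
  Jarrow: +80 → 80 < 110
  Lorne: +10 → 10 < 120
  Oakham: +50 → 50 ≥ 50
Round 2 — Brook, Oakham overflow.
  Glade: +40 → 100 ≥ 90
  Jarrow: +80 → 160 ≥ 110
  Kelston: +15 → 15 < 40
Round 3 — Glade, Jarrow overflow.
No further overflows.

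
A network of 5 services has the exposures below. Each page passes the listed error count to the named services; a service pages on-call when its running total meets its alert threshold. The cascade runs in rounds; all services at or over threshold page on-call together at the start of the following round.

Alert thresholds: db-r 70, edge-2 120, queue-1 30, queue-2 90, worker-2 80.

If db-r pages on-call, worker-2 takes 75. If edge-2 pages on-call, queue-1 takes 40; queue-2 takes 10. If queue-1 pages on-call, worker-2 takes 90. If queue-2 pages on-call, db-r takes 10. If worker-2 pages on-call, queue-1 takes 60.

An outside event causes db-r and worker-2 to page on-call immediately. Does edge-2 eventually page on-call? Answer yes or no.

no

Round 1 — db-r, worker-2 page on-call (initial).
  queue-1: +60 → 60 ≥ 30
Round 2 — queue-1 pages on-call.
No further pages.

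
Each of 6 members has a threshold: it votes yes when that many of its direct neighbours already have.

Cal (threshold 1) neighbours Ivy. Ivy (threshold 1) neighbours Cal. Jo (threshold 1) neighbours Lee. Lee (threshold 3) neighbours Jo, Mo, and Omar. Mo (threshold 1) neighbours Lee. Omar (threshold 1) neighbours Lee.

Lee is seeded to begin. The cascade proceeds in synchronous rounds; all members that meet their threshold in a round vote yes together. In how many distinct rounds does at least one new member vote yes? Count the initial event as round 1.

2

Round 1 — Lee votes yes (initial).
Round 2 — checking thresholds:
  Jo: 1 of 1 neighbours ≥ 1, votes yes.
  Mo: 1 of 1 neighbours ≥ 1, votes yes.
  Omar: 1 of 1 neighbours ≥ 1, votes yes.
Round 3 — no new yes votes; cascade stops.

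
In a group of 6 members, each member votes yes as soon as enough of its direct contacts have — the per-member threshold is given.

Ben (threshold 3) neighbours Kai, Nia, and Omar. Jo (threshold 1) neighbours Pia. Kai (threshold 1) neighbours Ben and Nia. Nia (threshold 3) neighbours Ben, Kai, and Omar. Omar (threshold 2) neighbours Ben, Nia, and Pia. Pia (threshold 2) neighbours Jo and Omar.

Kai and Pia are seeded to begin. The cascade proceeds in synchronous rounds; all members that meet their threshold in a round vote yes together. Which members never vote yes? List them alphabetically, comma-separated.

Ben, Nia, Omar

Round 1 — Kai, Pia vote yes (initial).
Round 2 — checking thresholds:
  Ben: 1 of 3 neighbours < 3, not yet.
  Jo: 1 of 1 neighbours ≥ 1, votes yes.
  Nia: 1 of 3 neighbours < 3, not yet.
  Omar: 1 of 3 neighbours < 2, not yet.
Round 3 — no new yes votes; cascade stops.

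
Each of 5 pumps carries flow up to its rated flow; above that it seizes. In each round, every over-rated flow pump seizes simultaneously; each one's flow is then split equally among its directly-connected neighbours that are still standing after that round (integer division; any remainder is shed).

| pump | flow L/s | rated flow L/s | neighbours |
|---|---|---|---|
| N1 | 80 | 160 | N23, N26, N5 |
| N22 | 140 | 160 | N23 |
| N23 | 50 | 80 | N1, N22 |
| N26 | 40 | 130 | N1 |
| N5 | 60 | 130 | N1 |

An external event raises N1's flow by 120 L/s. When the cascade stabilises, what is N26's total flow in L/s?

106

Round 1 — N1 at 200 > 160. N1 seizes.
  N1 sheds 200 L/s to N23, N26, N5: 66 each (2 lost).
    N23: 50+66 = 116 > 80
    N26: 40+66 = 106 ≤ 130
    N5: 60+66 = 126 ≤ 130
Round 2 — N23 seizes.
  N23 sheds 116 L/s to N22: 116 each.
    N22: 140+116 = 256 > 160
Round 3 — N22 seizes.
  N22 sheds 256 L/s: no online neighbours, lost.
No further seizures.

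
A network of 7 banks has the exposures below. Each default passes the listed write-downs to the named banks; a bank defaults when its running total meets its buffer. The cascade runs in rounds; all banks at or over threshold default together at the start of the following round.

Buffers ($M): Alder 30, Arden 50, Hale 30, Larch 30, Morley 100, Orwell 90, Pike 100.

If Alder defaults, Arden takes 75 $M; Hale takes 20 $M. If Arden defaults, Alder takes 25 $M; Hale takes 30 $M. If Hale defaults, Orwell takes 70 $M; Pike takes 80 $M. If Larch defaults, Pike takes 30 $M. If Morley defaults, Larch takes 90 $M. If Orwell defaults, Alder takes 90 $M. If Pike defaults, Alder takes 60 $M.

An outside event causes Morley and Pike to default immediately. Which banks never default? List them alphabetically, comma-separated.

Round 1 — Morley, Pike default (initial).
  Alder: +60 → 60 ≥ 30
  Larch: +90 → 90 ≥ 30
Round 2 — Alder, Larch default.
  Arden: +75 → 75 ≥ 50
  Hale: +20 → 20 < 30
Round 3 — Arden defaults.
  Hale: +30 → 50 ≥ 30
Round 4 — Hale defaults.
  Orwell: +70 → 70 < 90
No further defaults.

Orwell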